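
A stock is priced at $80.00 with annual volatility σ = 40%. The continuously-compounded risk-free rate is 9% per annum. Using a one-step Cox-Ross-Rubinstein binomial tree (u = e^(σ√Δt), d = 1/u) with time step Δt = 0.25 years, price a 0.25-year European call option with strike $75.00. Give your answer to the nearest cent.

$11.25

CRR parameters: u = e^(σ√Δt) = e^(0.4·√0.25) = 1.2214, d = 1/u = 0.8187
Per-period rate: rΔt = 0.09·0.25 = 0.0225, so R = e^0.0225 = 1.0228
Risk-neutral probability p = (e^0.0225 − 0.8187)/(1.2214 − 0.8187) = 0.2040/0.4027 = 0.5067
Terminal stock prices: S_u = 97.71, S_d = 65.5
Terminal payoffs (S − K): max(22.71, 0) = 22.71, max(-9.502, 0) = 0
Node 0 (S = 80): V_0 = e^(−0.0225)·[0.5067·22.7122 + 0.4933·0.0000] = 11.2517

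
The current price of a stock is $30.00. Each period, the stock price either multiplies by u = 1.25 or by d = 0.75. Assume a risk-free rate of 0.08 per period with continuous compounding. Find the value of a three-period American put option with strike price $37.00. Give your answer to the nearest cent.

Risk-neutral probability p = (e^0.08 − 0.75)/(1.25 − 0.75) = 0.3333/0.5000 = 0.6666
Terminal stock prices: S_uuu = 58.59, S_uud = 35.16, S_udd = 21.09, S_ddd = 12.66
Terminal payoffs (K − S): max(-21.59, 0) = 0, max(1.844, 0) = 1.844, max(15.91, 0) = 15.91, max(24.34, 0) = 24.34
Node uu (S = 46.88): continuation = e^(−0.08)·[0.6666·0.0000 + 0.3334·1.8438] = 0.5675; exercise value = 0.0000 ≤ continuation, so V_uu = 0.5675
Node ud (S = 28.12): continuation = e^(−0.08)·[0.6666·1.8438 + 0.3334·15.9062] = 6.0303; exercise value = 8.8750 > continuation, so V_ud = 8.8750 (exercise)
Node dd (S = 16.88): continuation = e^(−0.08)·[0.6666·15.9062 + 0.3334·24.3438] = 17.2803; exercise value = 20.1250 > continuation, so V_dd = 20.1250 (exercise)
Node u (S = 37.5): continuation = e^(−0.08)·[0.6666·0.5675 + 0.3334·8.8750] = 3.0808; exercise value = 0.0000 ≤ continuation, so V_u = 3.0808
Node d (S = 22.5): continuation = e^(−0.08)·[0.6666·8.8750 + 0.3334·20.1250] = 11.6553; exercise value = 14.5000 > continuation, so V_d = 14.5000 (exercise)
Node 0 (S = 30): continuation = e^(−0.08)·[0.6666·3.0808 + 0.3334·14.5000] = 6.3587; exercise value = 7.0000 > continuation, so V_0 = 7.0000 (exercise)

$7.00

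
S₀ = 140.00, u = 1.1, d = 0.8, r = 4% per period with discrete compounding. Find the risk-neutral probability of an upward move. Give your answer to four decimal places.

p = 0.8000

Risk-neutral probability p = (1 + 0.04 − 0.8)/(1.1 − 0.8) = 0.2400/0.3000 = 0.8000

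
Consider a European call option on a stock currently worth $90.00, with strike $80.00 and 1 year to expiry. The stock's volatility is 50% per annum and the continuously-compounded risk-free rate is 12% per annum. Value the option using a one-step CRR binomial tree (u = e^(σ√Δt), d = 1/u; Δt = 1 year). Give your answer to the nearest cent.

CRR parameters: u = e^(σ√Δt) = e^(0.5·√1) = 1.6487, d = 1/u = 0.6065
Per-period rate: rΔt = 0.12·1 = 0.12, so R = e^0.12 = 1.1275
Risk-neutral probability p = (e^0.12 − 0.6065)/(1.6487 − 0.6065) = 0.5210/1.0422 = 0.4999
Terminal stock prices: S_u = 148.4, S_d = 54.59
Terminal payoffs (S − K): max(68.38, 0) = 68.38, max(-25.41, 0) = 0
Node 0 (S = 90): V_0 = e^(−0.12)·[0.4999·68.3849 + 0.5001·0.0000] = 30.3185

$30.32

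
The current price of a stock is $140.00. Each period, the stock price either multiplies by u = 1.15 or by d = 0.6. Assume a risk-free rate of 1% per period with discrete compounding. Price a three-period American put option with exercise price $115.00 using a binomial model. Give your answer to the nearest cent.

$11.77

Risk-neutral probability p = (1 + 0.01 − 0.6)/(1.15 − 0.6) = 0.4100/0.5500 = 0.7455
Terminal stock prices: S_uuu = 212.9, S_uud = 111.1, S_udd = 57.96, S_ddd = 30.24
Terminal payoffs (K − S): max(-97.92, 0) = 0, max(3.91, 0) = 3.91, max(57.04, 0) = 57.04, max(84.76, 0) = 84.76
Node uu (S = 185.1): continuation = 1/1.01·[0.7455·0.0000 + 0.2545·3.9100] = 0.9854; exercise value = 0.0000 ≤ continuation, so V_uu = 0.9854
Node ud (S = 96.6): continuation = 1/1.01·[0.7455·3.9100 + 0.2545·57.0400] = 17.2614; exercise value = 18.4000 > continuation, so V_ud = 18.4000 (exercise)
Node dd (S = 50.4): continuation = 1/1.01·[0.7455·57.0400 + 0.2545·84.7600] = 63.4614; exercise value = 64.6000 > continuation, so V_dd = 64.6000 (exercise)
Node u (S = 161): continuation = 1/1.01·[0.7455·0.9854 + 0.2545·18.4000] = 5.3646; exercise value = 0.0000 ≤ continuation, so V_u = 5.3646
Node d (S = 84): continuation = 1/1.01·[0.7455·18.4000 + 0.2545·64.6000] = 29.8614; exercise value = 31.0000 > continuation, so V_d = 31.0000 (exercise)
Node 0 (S = 140): continuation = 1/1.01·[0.7455·5.3646 + 0.2545·31.0000] = 11.7722; exercise value = 0.0000 ≤ continuation, so V_0 = 11.7722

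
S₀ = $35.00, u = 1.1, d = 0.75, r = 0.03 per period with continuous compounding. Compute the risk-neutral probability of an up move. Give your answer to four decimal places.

Risk-neutral probability p = (e^0.03 − 0.75)/(1.1 − 0.75) = 0.2805/0.3500 = 0.8013

p = 0.8013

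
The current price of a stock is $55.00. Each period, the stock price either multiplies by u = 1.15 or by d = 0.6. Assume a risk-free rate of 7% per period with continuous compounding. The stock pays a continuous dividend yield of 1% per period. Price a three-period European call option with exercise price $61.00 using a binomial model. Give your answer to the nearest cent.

$10.87

Per-period risk-free factor R = e^0.07 = 1.0725; dividend-adjusted growth = e^(0.07−0.01) = 1.0618.
Risk-neutral probability p = (1.0618 − 0.6)/(1.15 − 0.6) = 0.4618/0.5500 = 0.8397
Terminal stock prices: S_uuu = 83.65, S_uud = 43.64, S_udd = 22.77, S_ddd = 11.88
Terminal payoffs (S − K): max(22.65, 0) = 22.65, max(-17.36, 0) = 0, max(-38.23, 0) = 0, max(-49.12, 0) = 0
Node uu (S = 72.74): V_uu = e^(−0.07)·[0.8397·22.6481 + 0.1603·0.0000] = 17.7320
Node ud (S = 37.95): V_ud = e^(−0.07)·[0.8397·0.0000 + 0.1603·0.0000] = 0.0000
Node dd (S = 19.8): V_dd = e^(−0.07)·[0.8397·0.0000 + 0.1603·0.0000] = 0.0000
Node u (S = 63.25): V_u = e^(−0.07)·[0.8397·17.7320 + 0.1603·0.0000] = 13.8830
Node d (S = 33): V_d = e^(−0.07)·[0.8397·0.0000 + 0.1603·0.0000] = 0.0000
Node 0 (S = 55): V_0 = e^(−0.07)·[0.8397·13.8830 + 0.1603·0.0000] = 10.8694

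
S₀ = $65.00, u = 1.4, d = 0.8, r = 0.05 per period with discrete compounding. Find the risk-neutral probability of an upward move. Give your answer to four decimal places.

Risk-neutral probability p = (1 + 0.05 − 0.8)/(1.4 − 0.8) = 0.2500/0.6000 = 0.4167

p = 0.4167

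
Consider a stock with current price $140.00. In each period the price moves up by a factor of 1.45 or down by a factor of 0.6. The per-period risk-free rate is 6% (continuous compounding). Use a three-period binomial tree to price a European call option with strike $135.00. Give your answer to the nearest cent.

$53.15

Risk-neutral probability p = (e^0.06 − 0.6)/(1.45 − 0.6) = 0.4618/0.8500 = 0.5433
Terminal stock prices: S_uuu = 426.8, S_uud = 176.6, S_udd = 73.08, S_ddd = 30.24
Terminal payoffs (S − K): max(291.8, 0) = 291.8, max(41.61, 0) = 41.61, max(-61.92, 0) = 0, max(-104.8, 0) = 0
Node uu (S = 294.4): V_uu = e^(−0.06)·[0.5433·291.8075 + 0.4567·41.6100] = 167.2118
Node ud (S = 121.8): V_ud = e^(−0.06)·[0.5433·41.6100 + 0.4567·0.0000] = 21.2917
Node dd (S = 50.4): V_dd = e^(−0.06)·[0.5433·0.0000 + 0.4567·0.0000] = 0.0000
Node u (S = 203): V_u = e^(−0.06)·[0.5433·167.2118 + 0.4567·21.2917] = 94.7184
Node d (S = 84): V_d = e^(−0.06)·[0.5433·21.2917 + 0.4567·0.0000] = 10.8948
Node 0 (S = 140): V_0 = e^(−0.06)·[0.5433·94.7184 + 0.4567·10.8948] = 53.1525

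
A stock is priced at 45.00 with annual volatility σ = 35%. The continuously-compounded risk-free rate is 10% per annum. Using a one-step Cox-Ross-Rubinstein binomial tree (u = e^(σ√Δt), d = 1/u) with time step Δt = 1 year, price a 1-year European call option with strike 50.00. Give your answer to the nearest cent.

CRR parameters: u = e^(σ√Δt) = e^(0.35·√1) = 1.4191, d = 1/u = 0.7047
Per-period rate: rΔt = 0.1·1 = 0.1, so R = e^0.1 = 1.1052
Risk-neutral probability p = (e^0.1 − 0.7047)/(1.4191 − 0.7047) = 0.4005/0.7144 = 0.5606
Terminal stock prices: S_u = 63.86, S_d = 31.71
Terminal payoffs (S − K): max(13.86, 0) = 13.86, max(-18.29, 0) = 0
Node 0 (S = 45): V_0 = e^(−0.1)·[0.5606·13.8580 + 0.4394·0.0000] = 7.0295

7.03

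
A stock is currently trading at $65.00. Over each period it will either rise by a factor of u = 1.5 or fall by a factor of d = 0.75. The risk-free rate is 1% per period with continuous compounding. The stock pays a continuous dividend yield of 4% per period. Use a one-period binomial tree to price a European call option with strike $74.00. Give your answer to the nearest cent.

Per-period risk-free factor R = e^0.01 = 1.0101; dividend-adjusted growth = e^(0.01−0.04) = 0.9704.
Risk-neutral probability p = (0.9704 − 0.75)/(1.5 − 0.75) = 0.2204/0.7500 = 0.2939
Terminal stock prices: S_u = 97.5, S_d = 48.75
Terminal payoffs (S − K): max(23.5, 0) = 23.5, max(-25.25, 0) = 0
Node 0 (S = 65): V_0 = e^(−0.01)·[0.2939·23.5000 + 0.7061·0.0000] = 6.8386

$6.84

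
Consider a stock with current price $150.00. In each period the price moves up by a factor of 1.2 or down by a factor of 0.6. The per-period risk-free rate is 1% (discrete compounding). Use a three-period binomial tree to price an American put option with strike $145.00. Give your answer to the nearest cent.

Risk-neutral probability p = (1 + 0.01 − 0.6)/(1.2 − 0.6) = 0.4100/0.6000 = 0.6833
Terminal stock prices: S_uuu = 259.2, S_uud = 129.6, S_udd = 64.8, S_ddd = 32.4
Terminal payoffs (K − S): max(-114.2, 0) = 0, max(15.4, 0) = 15.4, max(80.2, 0) = 80.2, max(112.6, 0) = 112.6
Node uu (S = 216): continuation = 1/1.01·[0.6833·0.0000 + 0.3167·15.4000] = 4.8284; exercise value = 0.0000 ≤ continuation, so V_uu = 4.8284
Node ud (S = 108): continuation = 1/1.01·[0.6833·15.4000 + 0.3167·80.2000] = 35.5644; exercise value = 37.0000 > continuation, so V_ud = 37.0000 (exercise)
Node dd (S = 54): continuation = 1/1.01·[0.6833·80.2000 + 0.3167·112.6000] = 89.5644; exercise value = 91.0000 > continuation, so V_dd = 91.0000 (exercise)
Node u (S = 180): continuation = 1/1.01·[0.6833·4.8284 + 0.3167·37.0000] = 14.8674; exercise value = 0.0000 ≤ continuation, so V_u = 14.8674
Node d (S = 90): continuation = 1/1.01·[0.6833·37.0000 + 0.3167·91.0000] = 53.5644; exercise value = 55.0000 > continuation, so V_d = 55.0000 (exercise)
Node 0 (S = 150): continuation = 1/1.01·[0.6833·14.8674 + 0.3167·55.0000] = 27.3030; exercise value = 0.0000 ≤ continuation, so V_0 = 27.3030

$27.30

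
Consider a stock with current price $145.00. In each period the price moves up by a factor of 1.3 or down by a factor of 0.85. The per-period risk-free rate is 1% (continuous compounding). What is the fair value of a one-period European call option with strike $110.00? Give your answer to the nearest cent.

$36.09

Risk-neutral probability p = (e^0.01 − 0.85)/(1.3 − 0.85) = 0.1601/0.4500 = 0.3557
Terminal stock prices: S_u = 188.5, S_d = 123.2
Terminal payoffs (S − K): max(78.5, 0) = 78.5, max(13.25, 0) = 13.25
Node 0 (S = 145): V_0 = e^(−0.01)·[0.3557·78.5000 + 0.6443·13.2500] = 36.0945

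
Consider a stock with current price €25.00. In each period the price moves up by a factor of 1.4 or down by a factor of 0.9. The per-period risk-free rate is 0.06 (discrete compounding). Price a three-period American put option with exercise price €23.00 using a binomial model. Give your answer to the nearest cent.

€1.26

Risk-neutral probability p = (1 + 0.06 − 0.9)/(1.4 − 0.9) = 0.1600/0.5000 = 0.3200
Terminal stock prices: S_uuu = 68.6, S_uud = 44.1, S_udd = 28.35, S_ddd = 18.23
Terminal payoffs (K − S): max(-45.6, 0) = 0, max(-21.1, 0) = 0, max(-5.35, 0) = 0, max(4.775, 0) = 4.775
Node uu (S = 49): continuation = 1/1.06·[0.3200·0.0000 + 0.6800·0.0000] = 0.0000; exercise value = 0.0000 ≤ continuation, so V_uu = 0.0000
Node ud (S = 31.5): continuation = 1/1.06·[0.3200·0.0000 + 0.6800·0.0000] = 0.0000; exercise value = 0.0000 ≤ continuation, so V_ud = 0.0000
Node dd (S = 20.25): continuation = 1/1.06·[0.3200·0.0000 + 0.6800·4.7750] = 3.0632; exercise value = 2.7500 ≤ continuation, so V_dd = 3.0632
Node u (S = 35): continuation = 1/1.06·[0.3200·0.0000 + 0.6800·0.0000] = 0.0000; exercise value = 0.0000 ≤ continuation, so V_u = 0.0000
Node d (S = 22.5): continuation = 1/1.06·[0.3200·0.0000 + 0.6800·3.0632] = 1.9651; exercise value = 0.5000 ≤ continuation, so V_d = 1.9651
Node 0 (S = 25): continuation = 1/1.06·[0.3200·0.0000 + 0.6800·1.9651] = 1.2606; exercise value = 0.0000 ≤ continuation, so V_0 = 1.2606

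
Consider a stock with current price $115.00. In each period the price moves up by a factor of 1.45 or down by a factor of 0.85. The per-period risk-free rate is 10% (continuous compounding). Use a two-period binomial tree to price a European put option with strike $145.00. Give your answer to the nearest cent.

$18.05

Risk-neutral probability p = (e^0.1 − 0.85)/(1.45 − 0.85) = 0.2552/0.6000 = 0.4253
Terminal stock prices: S_uu = 241.8, S_ud = 141.7, S_dd = 83.09
Terminal payoffs (K − S): max(-96.79, 0) = 0, max(3.263, 0) = 3.263, max(61.91, 0) = 61.91
Node u (S = 166.8): V_u = e^(−0.1)·[0.4253·0.0000 + 0.5747·3.2625] = 1.6966
Node d (S = 97.75): V_d = e^(−0.1)·[0.4253·3.2625 + 0.5747·61.9125] = 33.4514
Node 0 (S = 115): V_0 = e^(−0.1)·[0.4253·1.6966 + 0.5747·33.4514] = 18.0484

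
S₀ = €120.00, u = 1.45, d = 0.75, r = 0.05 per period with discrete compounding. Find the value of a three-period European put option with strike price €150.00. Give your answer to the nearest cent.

€34.92

Risk-neutral probability p = (1 + 0.05 − 0.75)/(1.45 − 0.75) = 0.3000/0.7000 = 0.4286
Terminal stock prices: S_uuu = 365.8, S_uud = 189.2, S_udd = 97.88, S_ddd = 50.62
Terminal payoffs (K − S): max(-215.8, 0) = 0, max(-39.23, 0) = 0, max(52.12, 0) = 52.12, max(99.38, 0) = 99.38
Node uu (S = 252.3): V_uu = 1/1.05·[0.4286·0.0000 + 0.5714·0.0000] = 0.0000
Node ud (S = 130.5): V_ud = 1/1.05·[0.4286·0.0000 + 0.5714·52.1250] = 28.3673
Node dd (S = 67.5): V_dd = 1/1.05·[0.4286·52.1250 + 0.5714·99.3750] = 75.3571
Node u (S = 174): V_u = 1/1.05·[0.4286·0.0000 + 0.5714·28.3673] = 15.4380
Node d (S = 90): V_d = 1/1.05·[0.4286·28.3673 + 0.5714·75.3571] = 52.5892
Node 0 (S = 120): V_0 = 1/1.05·[0.4286·15.4380 + 0.5714·52.5892] = 34.9212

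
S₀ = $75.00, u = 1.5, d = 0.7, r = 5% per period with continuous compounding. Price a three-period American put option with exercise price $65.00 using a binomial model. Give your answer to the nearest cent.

Risk-neutral probability p = (e^0.05 − 0.7)/(1.5 − 0.7) = 0.3513/0.8000 = 0.4391
Terminal stock prices: S_uuu = 253.1, S_uud = 118.1, S_udd = 55.12, S_ddd = 25.72
Terminal payoffs (K − S): max(-188.1, 0) = 0, max(-53.12, 0) = 0, max(9.875, 0) = 9.875, max(39.28, 0) = 39.28
Node uu (S = 168.8): continuation = e^(−0.05)·[0.4391·0.0000 + 0.5609·0.0000] = 0.0000; exercise value = 0.0000 ≤ continuation, so V_uu = 0.0000
Node ud (S = 78.75): continuation = e^(−0.05)·[0.4391·0.0000 + 0.5609·9.8750] = 5.2689; exercise value = 0.0000 ≤ continuation, so V_ud = 5.2689
Node dd (S = 36.75): continuation = e^(−0.05)·[0.4391·9.8750 + 0.5609·39.2750] = 25.0799; exercise value = 28.2500 > continuation, so V_dd = 28.2500 (exercise)
Node u (S = 112.5): continuation = e^(−0.05)·[0.4391·0.0000 + 0.5609·5.2689] = 2.8112; exercise value = 0.0000 ≤ continuation, so V_u = 2.8112
Node d (S = 52.5): continuation = e^(−0.05)·[0.4391·5.2689 + 0.5609·28.2500] = 17.2736; exercise value = 12.5000 ≤ continuation, so V_d = 17.2736
Node 0 (S = 75): continuation = e^(−0.05)·[0.4391·2.8112 + 0.5609·17.2736] = 10.3906; exercise value = 0.0000 ≤ continuation, so V_0 = 10.3906

$10.39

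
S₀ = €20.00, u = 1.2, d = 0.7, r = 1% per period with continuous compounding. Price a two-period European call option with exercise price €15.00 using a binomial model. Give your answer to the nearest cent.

€6.03

Risk-neutral probability p = (e^0.01 − 0.7)/(1.2 − 0.7) = 0.3101/0.5000 = 0.6201
Terminal stock prices: S_uu = 28.8, S_ud = 16.8, S_dd = 9.8
Terminal payoffs (S − K): max(13.8, 0) = 13.8, max(1.8, 0) = 1.8, max(-5.2, 0) = 0
Node u (S = 24): V_u = e^(−0.01)·[0.6201·13.8000 + 0.3799·1.8000] = 9.1493
Node d (S = 14): V_d = e^(−0.01)·[0.6201·1.8000 + 0.3799·0.0000] = 1.1051
Node 0 (S = 20): V_0 = e^(−0.01)·[0.6201·9.1493 + 0.3799·1.1051] = 6.0326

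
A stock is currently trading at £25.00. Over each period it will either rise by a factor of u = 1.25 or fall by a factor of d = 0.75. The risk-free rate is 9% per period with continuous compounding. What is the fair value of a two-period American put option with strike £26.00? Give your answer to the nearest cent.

Risk-neutral probability p = (e^0.09 − 0.75)/(1.25 − 0.75) = 0.3442/0.5000 = 0.6883
Terminal stock prices: S_uu = 39.06, S_ud = 23.44, S_dd = 14.06
Terminal payoffs (K − S): max(-13.06, 0) = 0, max(2.562, 0) = 2.562, max(11.94, 0) = 11.94
Node u (S = 31.25): continuation = e^(−0.09)·[0.6883·0.0000 + 0.3117·2.5625] = 0.7299; exercise value = 0.0000 ≤ continuation, so V_u = 0.7299
Node d (S = 18.75): continuation = e^(−0.09)·[0.6883·2.5625 + 0.3117·11.9375] = 5.0122; exercise value = 7.2500 > continuation, so V_d = 7.2500 (exercise)
Node 0 (S = 25): continuation = e^(−0.09)·[0.6883·0.7299 + 0.3117·7.2500] = 2.5242; exercise value = 1.0000 ≤ continuation, so V_0 = 2.5242

£2.52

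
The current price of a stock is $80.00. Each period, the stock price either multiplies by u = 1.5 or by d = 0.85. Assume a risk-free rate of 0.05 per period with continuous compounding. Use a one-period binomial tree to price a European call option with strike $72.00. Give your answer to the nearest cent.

Risk-neutral probability p = (e^0.05 − 0.85)/(1.5 − 0.85) = 0.2013/0.6500 = 0.3096
Terminal stock prices: S_u = 120, S_d = 68
Terminal payoffs (S − K): max(48, 0) = 48, max(-4, 0) = 0
Node 0 (S = 80): V_0 = e^(−0.05)·[0.3096·48.0000 + 0.6904·0.0000] = 14.1382

$14.14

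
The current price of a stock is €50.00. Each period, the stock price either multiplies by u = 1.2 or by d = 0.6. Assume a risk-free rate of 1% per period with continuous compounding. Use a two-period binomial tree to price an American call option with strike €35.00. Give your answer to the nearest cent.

Risk-neutral probability p = (e^0.01 − 0.6)/(1.2 − 0.6) = 0.4101/0.6000 = 0.6834
Terminal stock prices: S_uu = 72, S_ud = 36, S_dd = 18
Terminal payoffs (S − K): max(37, 0) = 37, max(1, 0) = 1, max(-17, 0) = 0
Node u (S = 60): continuation = e^(−0.01)·[0.6834·37.0000 + 0.3166·1.0000] = 25.3483; exercise value = 25.0000 ≤ continuation, so V_u = 25.3483
Node d (S = 30): continuation = e^(−0.01)·[0.6834·1.0000 + 0.3166·0.0000] = 0.6766; exercise value = 0.0000 ≤ continuation, so V_d = 0.6766
Node 0 (S = 50): continuation = e^(−0.01)·[0.6834·25.3483 + 0.3166·0.6766] = 17.3631; exercise value = 15.0000 ≤ continuation, so V_0 = 17.3631

€17.36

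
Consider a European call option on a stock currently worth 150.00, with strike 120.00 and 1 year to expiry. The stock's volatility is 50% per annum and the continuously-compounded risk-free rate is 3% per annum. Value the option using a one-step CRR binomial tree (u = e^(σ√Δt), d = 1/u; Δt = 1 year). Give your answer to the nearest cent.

50.25

CRR parameters: u = e^(σ√Δt) = e^(0.5·√1) = 1.6487, d = 1/u = 0.6065
Per-period rate: rΔt = 0.03·1 = 0.03, so R = e^0.03 = 1.0305
Risk-neutral probability p = (e^0.03 − 0.6065)/(1.6487 − 0.6065) = 0.4239/1.0422 = 0.4068
Terminal stock prices: S_u = 247.3, S_d = 90.98
Terminal payoffs (S − K): max(127.3, 0) = 127.3, max(-29.02, 0) = 0
Node 0 (S = 150): V_0 = e^(−0.03)·[0.4068·127.3082 + 0.5932·0.0000] = 50.2537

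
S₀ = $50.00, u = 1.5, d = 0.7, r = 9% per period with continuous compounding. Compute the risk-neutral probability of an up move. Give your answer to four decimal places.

Risk-neutral probability p = (e^0.09 − 0.7)/(1.5 − 0.7) = 0.3942/0.8000 = 0.4927

p = 0.4927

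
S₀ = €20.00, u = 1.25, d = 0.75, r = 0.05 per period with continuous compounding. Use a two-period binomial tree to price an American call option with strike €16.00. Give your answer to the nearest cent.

€6.20

Risk-neutral probability p = (e^0.05 − 0.75)/(1.25 − 0.75) = 0.3013/0.5000 = 0.6025
Terminal stock prices: S_uu = 31.25, S_ud = 18.75, S_dd = 11.25
Terminal payoffs (S − K): max(15.25, 0) = 15.25, max(2.75, 0) = 2.75, max(-4.75, 0) = 0
Node u (S = 25): continuation = e^(−0.05)·[0.6025·15.2500 + 0.3975·2.7500] = 9.7803; exercise value = 9.0000 ≤ continuation, so V_u = 9.7803
Node d (S = 15): continuation = e^(−0.05)·[0.6025·2.7500 + 0.3975·0.0000] = 1.5762; exercise value = 0.0000 ≤ continuation, so V_d = 1.5762
Node 0 (S = 20): continuation = e^(−0.05)·[0.6025·9.7803 + 0.3975·1.5762] = 6.2016; exercise value = 4.0000 ≤ continuation, so V_0 = 6.2016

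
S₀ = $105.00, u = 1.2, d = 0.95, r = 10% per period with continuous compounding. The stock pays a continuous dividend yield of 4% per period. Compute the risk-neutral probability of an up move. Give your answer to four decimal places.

p = 0.4473

Per-period risk-free factor R = e^0.1 = 1.1052; dividend-adjusted growth = e^(0.1−0.04) = 1.0618.
Risk-neutral probability p = (1.0618 − 0.95)/(1.2 − 0.95) = 0.1118/0.2500 = 0.4473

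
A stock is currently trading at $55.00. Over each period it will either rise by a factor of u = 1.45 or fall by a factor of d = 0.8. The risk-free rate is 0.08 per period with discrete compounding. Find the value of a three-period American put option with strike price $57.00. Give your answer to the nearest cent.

$7.51

Risk-neutral probability p = (1 + 0.08 − 0.8)/(1.45 − 0.8) = 0.2800/0.6500 = 0.4308
Terminal stock prices: S_uuu = 167.7, S_uud = 92.51, S_udd = 51.04, S_ddd = 28.16
Terminal payoffs (K − S): max(-110.7, 0) = 0, max(-35.51, 0) = 0, max(5.96, 0) = 5.96, max(28.84, 0) = 28.84
Node uu (S = 115.6): continuation = 1/1.08·[0.4308·0.0000 + 0.5692·0.0000] = 0.0000; exercise value = 0.0000 ≤ continuation, so V_uu = 0.0000
Node ud (S = 63.8): continuation = 1/1.08·[0.4308·0.0000 + 0.5692·5.9600] = 3.1413; exercise value = 0.0000 ≤ continuation, so V_ud = 3.1413
Node dd (S = 35.2): continuation = 1/1.08·[0.4308·5.9600 + 0.5692·28.8400] = 17.5778; exercise value = 21.8000 > continuation, so V_dd = 21.8000 (exercise)
Node u (S = 79.75): continuation = 1/1.08·[0.4308·0.0000 + 0.5692·3.1413] = 1.6557; exercise value = 0.0000 ≤ continuation, so V_u = 1.6557
Node d (S = 44): continuation = 1/1.08·[0.4308·3.1413 + 0.5692·21.8000] = 12.7430; exercise value = 13.0000 > continuation, so V_d = 13.0000 (exercise)
Node 0 (S = 55): continuation = 1/1.08·[0.4308·1.6557 + 0.5692·13.0000] = 7.5122; exercise value = 2.0000 ≤ continuation, so V_0 = 7.5122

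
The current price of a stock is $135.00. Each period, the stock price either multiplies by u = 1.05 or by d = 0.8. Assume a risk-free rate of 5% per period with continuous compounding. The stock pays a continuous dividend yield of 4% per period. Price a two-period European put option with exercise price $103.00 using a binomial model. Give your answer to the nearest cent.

$0.38

Per-period risk-free factor R = e^0.05 = 1.0513; dividend-adjusted growth = e^(0.05−0.04) = 1.0101.
Risk-neutral probability p = (1.0101 − 0.8)/(1.05 − 0.8) = 0.2101/0.2500 = 0.8402
Terminal stock prices: S_uu = 148.8, S_ud = 113.4, S_dd = 86.4
Terminal payoffs (K − S): max(-45.84, 0) = 0, max(-10.4, 0) = 0, max(16.6, 0) = 16.6
Node u (S = 141.8): V_u = e^(−0.05)·[0.8402·0.0000 + 0.1598·0.0000] = 0.0000
Node d (S = 108): V_d = e^(−0.05)·[0.8402·0.0000 + 0.1598·16.6000] = 2.5233
Node 0 (S = 135): V_0 = e^(−0.05)·[0.8402·0.0000 + 0.1598·2.5233] = 0.3836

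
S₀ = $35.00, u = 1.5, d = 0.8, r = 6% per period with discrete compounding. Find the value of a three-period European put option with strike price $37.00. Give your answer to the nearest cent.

$5.24

Risk-neutral probability p = (1 + 0.06 − 0.8)/(1.5 − 0.8) = 0.2600/0.7000 = 0.3714
Terminal stock prices: S_uuu = 118.1, S_uud = 63, S_udd = 33.6, S_ddd = 17.92
Terminal payoffs (K − S): max(-81.12, 0) = 0, max(-26, 0) = 0, max(3.4, 0) = 3.4, max(19.08, 0) = 19.08
Node uu (S = 78.75): V_uu = 1/1.06·[0.3714·0.0000 + 0.6286·0.0000] = 0.0000
Node ud (S = 42): V_ud = 1/1.06·[0.3714·0.0000 + 0.6286·3.4000] = 2.0162
Node dd (S = 22.4): V_dd = 1/1.06·[0.3714·3.4000 + 0.6286·19.0800] = 12.5057
Node u (S = 52.5): V_u = 1/1.06·[0.3714·0.0000 + 0.6286·2.0162] = 1.1956
Node d (S = 28): V_d = 1/1.06·[0.3714·2.0162 + 0.6286·12.5057] = 8.1222
Node 0 (S = 35): V_0 = 1/1.06·[0.3714·1.1956 + 0.6286·8.1222] = 5.2354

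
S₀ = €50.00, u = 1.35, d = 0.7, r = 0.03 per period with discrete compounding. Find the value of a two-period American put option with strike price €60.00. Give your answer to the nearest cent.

€14.95

Risk-neutral probability p = (1 + 0.03 − 0.7)/(1.35 − 0.7) = 0.3300/0.6500 = 0.5077
Terminal stock prices: S_uu = 91.13, S_ud = 47.25, S_dd = 24.5
Terminal payoffs (K − S): max(-31.13, 0) = 0, max(12.75, 0) = 12.75, max(35.5, 0) = 35.5
Node u (S = 67.5): continuation = 1/1.03·[0.5077·0.0000 + 0.4923·12.7500] = 6.0941; exercise value = 0.0000 ≤ continuation, so V_u = 6.0941
Node d (S = 35): continuation = 1/1.03·[0.5077·12.7500 + 0.4923·35.5000] = 23.2524; exercise value = 25.0000 > continuation, so V_d = 25.0000 (exercise)
Node 0 (S = 50): continuation = 1/1.03·[0.5077·6.0941 + 0.4923·25.0000] = 14.9530; exercise value = 10.0000 ≤ continuation, so V_0 = 14.9530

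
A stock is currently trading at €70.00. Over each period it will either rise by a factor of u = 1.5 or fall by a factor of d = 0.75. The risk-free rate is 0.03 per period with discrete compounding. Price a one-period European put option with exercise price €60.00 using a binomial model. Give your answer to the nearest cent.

Risk-neutral probability p = (1 + 0.03 − 0.75)/(1.5 − 0.75) = 0.2800/0.7500 = 0.3733
Terminal stock prices: S_u = 105, S_d = 52.5
Terminal payoffs (K − S): max(-45, 0) = 0, max(7.5, 0) = 7.5
Node 0 (S = 70): V_0 = 1/1.03·[0.3733·0.0000 + 0.6267·7.5000] = 4.5631

€4.56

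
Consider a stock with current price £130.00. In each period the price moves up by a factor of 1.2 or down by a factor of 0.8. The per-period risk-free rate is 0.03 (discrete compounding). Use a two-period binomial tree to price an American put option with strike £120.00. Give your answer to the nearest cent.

Risk-neutral probability p = (1 + 0.03 − 0.8)/(1.2 − 0.8) = 0.2300/0.4000 = 0.5750
Terminal stock prices: S_uu = 187.2, S_ud = 124.8, S_dd = 83.2
Terminal payoffs (K − S): max(-67.2, 0) = 0, max(-4.8, 0) = 0, max(36.8, 0) = 36.8
Node u (S = 156): continuation = 1/1.03·[0.5750·0.0000 + 0.4250·0.0000] = 0.0000; exercise value = 0.0000 ≤ continuation, so V_u = 0.0000
Node d (S = 104): continuation = 1/1.03·[0.5750·0.0000 + 0.4250·36.8000] = 15.1845; exercise value = 16.0000 > continuation, so V_d = 16.0000 (exercise)
Node 0 (S = 130): continuation = 1/1.03·[0.5750·0.0000 + 0.4250·16.0000] = 6.6019; exercise value = 0.0000 ≤ continuation, so V_0 = 6.6019

£6.60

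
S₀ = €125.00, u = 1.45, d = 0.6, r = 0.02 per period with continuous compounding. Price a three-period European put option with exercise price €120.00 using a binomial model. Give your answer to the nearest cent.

Risk-neutral probability p = (e^0.02 − 0.6)/(1.45 − 0.6) = 0.4202/0.8500 = 0.4944
Terminal stock prices: S_uuu = 381.1, S_uud = 157.7, S_udd = 65.25, S_ddd = 27
Terminal payoffs (K − S): max(-261.1, 0) = 0, max(-37.69, 0) = 0, max(54.75, 0) = 54.75, max(93, 0) = 93
Node uu (S = 262.8): V_uu = e^(−0.02)·[0.4944·0.0000 + 0.5056·0.0000] = 0.0000
Node ud (S = 108.8): V_ud = e^(−0.02)·[0.4944·0.0000 + 0.5056·54.7500] = 27.1359
Node dd (S = 45): V_dd = e^(−0.02)·[0.4944·54.7500 + 0.5056·93.0000] = 72.6238
Node u (S = 181.2): V_u = e^(−0.02)·[0.4944·0.0000 + 0.5056·27.1359] = 13.4495
Node d (S = 75): V_d = e^(−0.02)·[0.4944·27.1359 + 0.5056·72.6238] = 49.1439
Node 0 (S = 125): V_0 = e^(−0.02)·[0.4944·13.4495 + 0.5056·49.1439] = 30.8745

€30.87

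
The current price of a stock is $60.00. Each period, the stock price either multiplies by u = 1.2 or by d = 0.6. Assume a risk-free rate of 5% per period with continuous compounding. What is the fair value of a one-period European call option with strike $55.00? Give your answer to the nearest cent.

$12.16

Risk-neutral probability p = (e^0.05 − 0.6)/(1.2 − 0.6) = 0.4513/0.6000 = 0.7521
Terminal stock prices: S_u = 72, S_d = 36
Terminal payoffs (S − K): max(17, 0) = 17, max(-19, 0) = 0
Node 0 (S = 60): V_0 = e^(−0.05)·[0.7521·17.0000 + 0.2479·0.0000] = 12.1624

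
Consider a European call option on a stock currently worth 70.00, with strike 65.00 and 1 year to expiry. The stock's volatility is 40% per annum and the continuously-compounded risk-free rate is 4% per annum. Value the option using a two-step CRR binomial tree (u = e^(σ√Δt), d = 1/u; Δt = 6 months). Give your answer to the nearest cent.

14.49

CRR parameters: u = e^(σ√Δt) = e^(0.4·√0.5) = 1.3269, d = 1/u = 0.7536
Per-period rate: rΔt = 0.04·0.5 = 0.02, so R = e^0.02 = 1.0202
Risk-neutral probability p = (e^0.02 − 0.7536)/(1.3269 − 0.7536) = 0.2666/0.5733 = 0.4650
Terminal stock prices: S_uu = 123.2, S_ud = 70, S_dd = 39.76
Terminal payoffs (S − K): max(58.25, 0) = 58.25, max(5, 0) = 5, max(-25.24, 0) = 0
Node u (S = 92.88): V_u = e^(−0.02)·[0.4650·58.2458 + 0.5350·5.0000] = 29.1698
Node d (S = 52.75): V_d = e^(−0.02)·[0.4650·5.0000 + 0.5350·0.0000] = 2.2789
Node 0 (S = 70): V_0 = e^(−0.02)·[0.4650·29.1698 + 0.5350·2.2789] = 14.4904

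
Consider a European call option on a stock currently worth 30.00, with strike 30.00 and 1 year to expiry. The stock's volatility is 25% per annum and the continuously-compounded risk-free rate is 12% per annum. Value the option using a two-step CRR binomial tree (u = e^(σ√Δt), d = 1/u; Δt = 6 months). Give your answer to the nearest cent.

4.48

CRR parameters: u = e^(σ√Δt) = e^(0.25·√0.5) = 1.1934, d = 1/u = 0.8380
Per-period rate: rΔt = 0.12·0.5 = 0.06, so R = e^0.06 = 1.0618
Risk-neutral probability p = (e^0.06 − 0.8380)/(1.1934 − 0.8380) = 0.2239/0.3554 = 0.6299
Terminal stock prices: S_uu = 42.72, S_ud = 30, S_dd = 21.07
Terminal payoffs (S − K): max(12.72, 0) = 12.72, max(0, 0) = 0, max(-8.934, 0) = 0
Node u (S = 35.8): V_u = e^(−0.06)·[0.6299·12.7236 + 0.3701·0.0000] = 7.5480
Node d (S = 25.14): V_d = e^(−0.06)·[0.6299·0.0000 + 0.3701·0.0000] = 0.0000
Node 0 (S = 30): V_0 = e^(−0.06)·[0.6299·7.5480 + 0.3701·0.0000] = 4.4777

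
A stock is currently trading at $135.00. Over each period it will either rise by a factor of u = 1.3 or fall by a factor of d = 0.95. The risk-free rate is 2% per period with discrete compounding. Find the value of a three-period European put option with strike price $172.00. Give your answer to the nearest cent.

$32.07

Risk-neutral probability p = (1 + 0.02 − 0.95)/(1.3 − 0.95) = 0.0700/0.3500 = 0.2000
Terminal stock prices: S_uuu = 296.6, S_uud = 216.7, S_udd = 158.4, S_ddd = 115.7
Terminal payoffs (K − S): max(-124.6, 0) = 0, max(-44.74, 0) = 0, max(13.61, 0) = 13.61, max(56.25, 0) = 56.25
Node uu (S = 228.2): V_uu = 1/1.02·[0.2000·0.0000 + 0.8000·0.0000] = 0.0000
Node ud (S = 166.7): V_ud = 1/1.02·[0.2000·0.0000 + 0.8000·13.6113] = 10.6755
Node dd (S = 121.8): V_dd = 1/1.02·[0.2000·13.6113 + 0.8000·56.2544] = 46.7900
Node u (S = 175.5): V_u = 1/1.02·[0.2000·0.0000 + 0.8000·10.6755] = 8.3729
Node d (S = 128.2): V_d = 1/1.02·[0.2000·10.6755 + 0.8000·46.7900] = 38.7912
Node 0 (S = 135): V_0 = 1/1.02·[0.2000·8.3729 + 0.8000·38.7912] = 32.0662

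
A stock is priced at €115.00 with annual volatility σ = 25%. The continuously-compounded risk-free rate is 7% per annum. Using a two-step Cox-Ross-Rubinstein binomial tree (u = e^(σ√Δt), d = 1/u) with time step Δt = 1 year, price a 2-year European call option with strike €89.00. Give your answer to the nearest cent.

€40.56

CRR parameters: u = e^(σ√Δt) = e^(0.25·√1) = 1.2840, d = 1/u = 0.7788
Per-period rate: rΔt = 0.07·1 = 0.07, so R = e^0.07 = 1.0725
Risk-neutral probability p = (e^0.07 − 0.7788)/(1.2840 − 0.7788) = 0.2937/0.5052 = 0.5813
Terminal stock prices: S_uu = 189.6, S_ud = 115, S_dd = 69.75
Terminal payoffs (S − K): max(100.6, 0) = 100.6, max(26, 0) = 26, max(-19.25, 0) = 0
Node u (S = 147.7): V_u = e^(−0.07)·[0.5813·100.6029 + 0.4187·26.0000] = 64.6799
Node d (S = 89.56): V_d = e^(−0.07)·[0.5813·26.0000 + 0.4187·0.0000] = 14.0930
Node 0 (S = 115): V_0 = e^(−0.07)·[0.5813·64.6799 + 0.4187·14.0930] = 40.5602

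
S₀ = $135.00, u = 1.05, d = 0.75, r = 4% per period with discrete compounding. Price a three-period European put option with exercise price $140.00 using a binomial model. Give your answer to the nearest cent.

Risk-neutral probability p = (1 + 0.04 − 0.75)/(1.05 − 0.75) = 0.2900/0.3000 = 0.9667
Terminal stock prices: S_uuu = 156.3, S_uud = 111.6, S_udd = 79.73, S_ddd = 56.95
Terminal payoffs (K − S): max(-16.28, 0) = 0, max(28.37, 0) = 28.37, max(60.27, 0) = 60.27, max(83.05, 0) = 83.05
Node uu (S = 148.8): V_uu = 1/1.04·[0.9667·0.0000 + 0.0333·28.3719] = 0.9094
Node ud (S = 106.3): V_ud = 1/1.04·[0.9667·28.3719 + 0.0333·60.2656] = 28.3029
Node dd (S = 75.94): V_dd = 1/1.04·[0.9667·60.2656 + 0.0333·83.0469] = 58.6779
Node u (S = 141.8): V_u = 1/1.04·[0.9667·0.9094 + 0.0333·28.3029] = 1.7524
Node d (S = 101.2): V_d = 1/1.04·[0.9667·28.3029 + 0.0333·58.6779] = 28.1879
Node 0 (S = 135): V_0 = 1/1.04·[0.9667·1.7524 + 0.0333·28.1879] = 2.5323

$2.53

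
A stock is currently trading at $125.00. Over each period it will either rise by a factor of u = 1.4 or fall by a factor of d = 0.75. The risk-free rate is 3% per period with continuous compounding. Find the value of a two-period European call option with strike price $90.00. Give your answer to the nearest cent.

$46.23

Risk-neutral probability p = (e^0.03 − 0.75)/(1.4 − 0.75) = 0.2805/0.6500 = 0.4315
Terminal stock prices: S_uu = 245, S_ud = 131.2, S_dd = 70.31
Terminal payoffs (S − K): max(155, 0) = 155, max(41.25, 0) = 41.25, max(-19.69, 0) = 0
Node u (S = 175): V_u = e^(−0.03)·[0.4315·155.0000 + 0.5685·41.2500] = 87.6599
Node d (S = 93.75): V_d = e^(−0.03)·[0.4315·41.2500 + 0.5685·0.0000] = 17.2721
Node 0 (S = 125): V_0 = e^(−0.03)·[0.4315·87.6599 + 0.5685·17.2721] = 46.2342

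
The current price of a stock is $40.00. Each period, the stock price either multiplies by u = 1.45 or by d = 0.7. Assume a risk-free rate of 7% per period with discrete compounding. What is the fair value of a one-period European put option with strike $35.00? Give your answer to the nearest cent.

Risk-neutral probability p = (1 + 0.07 − 0.7)/(1.45 − 0.7) = 0.3700/0.7500 = 0.4933
Terminal stock prices: S_u = 58, S_d = 28
Terminal payoffs (K − S): max(-23, 0) = 0, max(7, 0) = 7
Node 0 (S = 40): V_0 = 1/1.07·[0.4933·0.0000 + 0.5067·7.0000] = 3.3146

$3.31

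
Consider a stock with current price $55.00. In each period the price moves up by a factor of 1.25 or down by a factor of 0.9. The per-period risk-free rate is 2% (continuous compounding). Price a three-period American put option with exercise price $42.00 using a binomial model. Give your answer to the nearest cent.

$0.51

Risk-neutral probability p = (e^0.02 − 0.9)/(1.25 − 0.9) = 0.1202/0.3500 = 0.3434
Terminal stock prices: S_uuu = 107.4, S_uud = 77.34, S_udd = 55.69, S_ddd = 40.1
Terminal payoffs (K − S): max(-65.42, 0) = 0, max(-35.34, 0) = 0, max(-13.69, 0) = 0, max(1.905, 0) = 1.905
Node uu (S = 85.94): continuation = e^(−0.02)·[0.3434·0.0000 + 0.6566·0.0000] = 0.0000; exercise value = 0.0000 ≤ continuation, so V_uu = 0.0000
Node ud (S = 61.88): continuation = e^(−0.02)·[0.3434·0.0000 + 0.6566·0.0000] = 0.0000; exercise value = 0.0000 ≤ continuation, so V_ud = 0.0000
Node dd (S = 44.55): continuation = e^(−0.02)·[0.3434·0.0000 + 0.6566·1.9050] = 1.2260; exercise value = 0.0000 ≤ continuation, so V_dd = 1.2260
Node u (S = 68.75): continuation = e^(−0.02)·[0.3434·0.0000 + 0.6566·0.0000] = 0.0000; exercise value = 0.0000 ≤ continuation, so V_u = 0.0000
Node d (S = 49.5): continuation = e^(−0.02)·[0.3434·0.0000 + 0.6566·1.2260] = 0.7890; exercise value = 0.0000 ≤ continuation, so V_d = 0.7890
Node 0 (S = 55): continuation = e^(−0.02)·[0.3434·0.0000 + 0.6566·0.7890] = 0.5078; exercise value = 0.0000 ≤ continuation, so V_0 = 0.5078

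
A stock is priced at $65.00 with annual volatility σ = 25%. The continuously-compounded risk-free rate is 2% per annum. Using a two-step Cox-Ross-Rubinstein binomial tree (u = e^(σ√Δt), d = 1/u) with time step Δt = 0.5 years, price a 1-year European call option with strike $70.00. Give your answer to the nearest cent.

CRR parameters: u = e^(σ√Δt) = e^(0.25·√0.5) = 1.1934, d = 1/u = 0.8380
Per-period rate: rΔt = 0.02·0.5 = 0.01, so R = e^0.01 = 1.0101
Risk-neutral probability p = (e^0.01 − 0.8380)/(1.1934 − 0.8380) = 0.1721/0.3554 = 0.4842
Terminal stock prices: S_uu = 92.57, S_ud = 65, S_dd = 45.64
Terminal payoffs (S − K): max(22.57, 0) = 22.57, max(-5, 0) = 0, max(-24.36, 0) = 0
Node u (S = 77.57): V_u = e^(−0.01)·[0.4842·22.5677 + 0.5158·0.0000] = 10.8186
Node d (S = 54.47): V_d = e^(−0.01)·[0.4842·0.0000 + 0.5158·0.0000] = 0.0000
Node 0 (S = 65): V_0 = e^(−0.01)·[0.4842·10.8186 + 0.5158·0.0000] = 5.1862

$5.19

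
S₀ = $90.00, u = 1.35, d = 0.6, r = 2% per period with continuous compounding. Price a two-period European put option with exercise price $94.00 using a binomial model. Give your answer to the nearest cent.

$21.43

Risk-neutral probability p = (e^0.02 − 0.6)/(1.35 − 0.6) = 0.4202/0.7500 = 0.5603
Terminal stock prices: S_uu = 164, S_ud = 72.9, S_dd = 32.4
Terminal payoffs (K − S): max(-70.03, 0) = 0, max(21.1, 0) = 21.1, max(61.6, 0) = 61.6
Node u (S = 121.5): V_u = e^(−0.02)·[0.5603·0.0000 + 0.4397·21.1000] = 9.0946
Node d (S = 54): V_d = e^(−0.02)·[0.5603·21.1000 + 0.4397·61.6000] = 38.1387
Node 0 (S = 90): V_0 = e^(−0.02)·[0.5603·9.0946 + 0.4397·38.1387] = 21.4332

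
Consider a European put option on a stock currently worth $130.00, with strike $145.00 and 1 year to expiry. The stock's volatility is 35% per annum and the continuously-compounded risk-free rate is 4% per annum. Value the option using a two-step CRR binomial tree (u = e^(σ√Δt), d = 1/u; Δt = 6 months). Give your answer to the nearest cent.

$24.35

CRR parameters: u = e^(σ√Δt) = e^(0.35·√0.5) = 1.2808, d = 1/u = 0.7808
Per-period rate: rΔt = 0.04·0.5 = 0.02, so R = e^0.02 = 1.0202
Risk-neutral probability p = (e^0.02 − 0.7808)/(1.2808 − 0.7808) = 0.2394/0.5000 = 0.4788
Terminal stock prices: S_uu = 213.3, S_ud = 130, S_dd = 79.25
Terminal payoffs (K − S): max(-68.26, 0) = 0, max(15, 0) = 15, max(65.75, 0) = 65.75
Node u (S = 166.5): V_u = e^(−0.02)·[0.4788·0.0000 + 0.5212·15.0000] = 7.6626
Node d (S = 101.5): V_d = e^(−0.02)·[0.4788·15.0000 + 0.5212·65.7538] = 40.6300
Node 0 (S = 130): V_0 = e^(−0.02)·[0.4788·7.6626 + 0.5212·40.6300] = 24.3519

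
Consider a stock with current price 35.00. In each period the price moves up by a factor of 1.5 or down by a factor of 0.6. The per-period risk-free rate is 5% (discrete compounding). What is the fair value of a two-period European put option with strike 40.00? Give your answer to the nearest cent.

10.07

Risk-neutral probability p = (1 + 0.05 − 0.6)/(1.5 − 0.6) = 0.4500/0.9000 = 0.5000
Terminal stock prices: S_uu = 78.75, S_ud = 31.5, S_dd = 12.6
Terminal payoffs (K − S): max(-38.75, 0) = 0, max(8.5, 0) = 8.5, max(27.4, 0) = 27.4
Node u (S = 52.5): V_u = 1/1.05·[0.5000·0.0000 + 0.5000·8.5000] = 4.0476
Node d (S = 21): V_d = 1/1.05·[0.5000·8.5000 + 0.5000·27.4000] = 17.0952
Node 0 (S = 35): V_0 = 1/1.05·[0.5000·4.0476 + 0.5000·17.0952] = 10.0680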